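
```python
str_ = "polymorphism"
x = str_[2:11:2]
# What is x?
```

str_ has length 12. The slice str_[2:11:2] selects indices [2, 4, 6, 8, 10] (2->'l', 4->'m', 6->'r', 8->'h', 10->'s'), giving 'lmrhs'.

'lmrhs'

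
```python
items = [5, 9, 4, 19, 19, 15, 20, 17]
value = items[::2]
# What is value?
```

items has length 8. The slice items[::2] selects indices [0, 2, 4, 6] (0->5, 2->4, 4->19, 6->20), giving [5, 4, 19, 20].

[5, 4, 19, 20]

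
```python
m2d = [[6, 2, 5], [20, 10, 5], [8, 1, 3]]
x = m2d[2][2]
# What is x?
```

m2d[2] = [8, 1, 3]. Taking column 2 of that row yields 3.

3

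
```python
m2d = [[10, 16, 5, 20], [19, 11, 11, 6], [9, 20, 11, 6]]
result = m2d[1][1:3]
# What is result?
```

m2d[1] = [19, 11, 11, 6]. m2d[1] has length 4. The slice m2d[1][1:3] selects indices [1, 2] (1->11, 2->11), giving [11, 11].

[11, 11]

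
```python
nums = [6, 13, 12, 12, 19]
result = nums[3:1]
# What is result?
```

nums has length 5. The slice nums[3:1] resolves to an empty index range, so the result is [].

[]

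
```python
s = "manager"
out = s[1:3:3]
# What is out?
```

s has length 7. The slice s[1:3:3] selects indices [1] (1->'a'), giving 'a'.

'a'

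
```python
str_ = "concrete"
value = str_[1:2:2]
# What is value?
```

str_ has length 8. The slice str_[1:2:2] selects indices [1] (1->'o'), giving 'o'.

'o'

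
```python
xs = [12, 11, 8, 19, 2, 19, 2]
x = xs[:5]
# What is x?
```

xs has length 7. The slice xs[:5] selects indices [0, 1, 2, 3, 4] (0->12, 1->11, 2->8, 3->19, 4->2), giving [12, 11, 8, 19, 2].

[12, 11, 8, 19, 2]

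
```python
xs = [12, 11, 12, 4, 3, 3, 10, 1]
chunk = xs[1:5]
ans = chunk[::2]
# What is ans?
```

xs has length 8. The slice xs[1:5] selects indices [1, 2, 3, 4] (1->11, 2->12, 3->4, 4->3), giving [11, 12, 4, 3]. So chunk = [11, 12, 4, 3]. chunk has length 4. The slice chunk[::2] selects indices [0, 2] (0->11, 2->4), giving [11, 4].

[11, 4]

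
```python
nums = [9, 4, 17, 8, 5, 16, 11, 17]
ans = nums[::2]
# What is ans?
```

nums has length 8. The slice nums[::2] selects indices [0, 2, 4, 6] (0->9, 2->17, 4->5, 6->11), giving [9, 17, 5, 11].

[9, 17, 5, 11]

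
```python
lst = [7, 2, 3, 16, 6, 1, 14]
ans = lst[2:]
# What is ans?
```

lst has length 7. The slice lst[2:] selects indices [2, 3, 4, 5, 6] (2->3, 3->16, 4->6, 5->1, 6->14), giving [3, 16, 6, 1, 14].

[3, 16, 6, 1, 14]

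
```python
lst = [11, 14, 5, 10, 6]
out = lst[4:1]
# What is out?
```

lst has length 5. The slice lst[4:1] resolves to an empty index range, so the result is [].

[]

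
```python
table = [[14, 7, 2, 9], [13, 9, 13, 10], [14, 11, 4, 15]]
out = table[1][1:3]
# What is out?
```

table[1] = [13, 9, 13, 10]. table[1] has length 4. The slice table[1][1:3] selects indices [1, 2] (1->9, 2->13), giving [9, 13].

[9, 13]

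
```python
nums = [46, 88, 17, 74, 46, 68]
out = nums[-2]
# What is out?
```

nums has length 6. Negative index -2 maps to positive index 6 + (-2) = 4. nums[4] = 46.

46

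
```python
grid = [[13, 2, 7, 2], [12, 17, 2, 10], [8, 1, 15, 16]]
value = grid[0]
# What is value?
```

grid has 3 rows. Row 0 is [13, 2, 7, 2].

[13, 2, 7, 2]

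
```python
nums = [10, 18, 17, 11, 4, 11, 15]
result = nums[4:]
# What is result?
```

nums has length 7. The slice nums[4:] selects indices [4, 5, 6] (4->4, 5->11, 6->15), giving [4, 11, 15].

[4, 11, 15]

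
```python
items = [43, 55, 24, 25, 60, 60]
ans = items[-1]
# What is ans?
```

items has length 6. Negative index -1 maps to positive index 6 + (-1) = 5. items[5] = 60.

60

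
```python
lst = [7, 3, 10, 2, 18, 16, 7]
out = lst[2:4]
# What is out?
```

lst has length 7. The slice lst[2:4] selects indices [2, 3] (2->10, 3->2), giving [10, 2].

[10, 2]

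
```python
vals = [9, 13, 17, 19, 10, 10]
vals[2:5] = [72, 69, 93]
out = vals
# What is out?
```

vals starts as [9, 13, 17, 19, 10, 10] (length 6). The slice vals[2:5] covers indices [2, 3, 4] with values [17, 19, 10]. Replacing that slice with [72, 69, 93] (same length) produces [9, 13, 72, 69, 93, 10].

[9, 13, 72, 69, 93, 10]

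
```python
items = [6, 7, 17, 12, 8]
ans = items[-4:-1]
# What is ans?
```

items has length 5. The slice items[-4:-1] selects indices [1, 2, 3] (1->7, 2->17, 3->12), giving [7, 17, 12].

[7, 17, 12]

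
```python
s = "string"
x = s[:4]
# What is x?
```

s has length 6. The slice s[:4] selects indices [0, 1, 2, 3] (0->'s', 1->'t', 2->'r', 3->'i'), giving 'stri'.

'stri'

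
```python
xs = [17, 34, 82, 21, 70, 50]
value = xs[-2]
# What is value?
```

xs has length 6. Negative index -2 maps to positive index 6 + (-2) = 4. xs[4] = 70.

70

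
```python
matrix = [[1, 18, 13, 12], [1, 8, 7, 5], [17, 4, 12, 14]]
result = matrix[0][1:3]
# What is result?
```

matrix[0] = [1, 18, 13, 12]. matrix[0] has length 4. The slice matrix[0][1:3] selects indices [1, 2] (1->18, 2->13), giving [18, 13].

[18, 13]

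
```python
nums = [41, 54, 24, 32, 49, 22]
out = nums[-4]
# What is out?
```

nums has length 6. Negative index -4 maps to positive index 6 + (-4) = 2. nums[2] = 24.

24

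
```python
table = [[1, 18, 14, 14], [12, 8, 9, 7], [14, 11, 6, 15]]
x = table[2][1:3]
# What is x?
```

table[2] = [14, 11, 6, 15]. table[2] has length 4. The slice table[2][1:3] selects indices [1, 2] (1->11, 2->6), giving [11, 6].

[11, 6]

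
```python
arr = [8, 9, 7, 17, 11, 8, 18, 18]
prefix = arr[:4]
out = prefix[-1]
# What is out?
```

arr has length 8. The slice arr[:4] selects indices [0, 1, 2, 3] (0->8, 1->9, 2->7, 3->17), giving [8, 9, 7, 17]. So prefix = [8, 9, 7, 17]. Then prefix[-1] = 17.

17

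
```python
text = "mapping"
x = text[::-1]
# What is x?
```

text has length 7. The slice text[::-1] selects indices [6, 5, 4, 3, 2, 1, 0] (6->'g', 5->'n', 4->'i', 3->'p', 2->'p', 1->'a', 0->'m'), giving 'gnippam'.

'gnippam'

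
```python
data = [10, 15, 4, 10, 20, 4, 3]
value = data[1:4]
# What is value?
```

data has length 7. The slice data[1:4] selects indices [1, 2, 3] (1->15, 2->4, 3->10), giving [15, 4, 10].

[15, 4, 10]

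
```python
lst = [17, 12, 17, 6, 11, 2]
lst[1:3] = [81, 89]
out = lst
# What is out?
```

lst starts as [17, 12, 17, 6, 11, 2] (length 6). The slice lst[1:3] covers indices [1, 2] with values [12, 17]. Replacing that slice with [81, 89] (same length) produces [17, 81, 89, 6, 11, 2].

[17, 81, 89, 6, 11, 2]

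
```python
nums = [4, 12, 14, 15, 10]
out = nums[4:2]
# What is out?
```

nums has length 5. The slice nums[4:2] resolves to an empty index range, so the result is [].

[]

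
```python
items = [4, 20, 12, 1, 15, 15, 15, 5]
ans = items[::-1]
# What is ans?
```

items has length 8. The slice items[::-1] selects indices [7, 6, 5, 4, 3, 2, 1, 0] (7->5, 6->15, 5->15, 4->15, 3->1, 2->12, 1->20, 0->4), giving [5, 15, 15, 15, 1, 12, 20, 4].

[5, 15, 15, 15, 1, 12, 20, 4]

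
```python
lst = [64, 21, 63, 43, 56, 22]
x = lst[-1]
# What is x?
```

lst has length 6. Negative index -1 maps to positive index 6 + (-1) = 5. lst[5] = 22.

22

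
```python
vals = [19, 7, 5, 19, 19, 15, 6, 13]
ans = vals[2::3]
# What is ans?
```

vals has length 8. The slice vals[2::3] selects indices [2, 5] (2->5, 5->15), giving [5, 15].

[5, 15]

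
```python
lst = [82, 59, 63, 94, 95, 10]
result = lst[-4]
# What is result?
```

lst has length 6. Negative index -4 maps to positive index 6 + (-4) = 2. lst[2] = 63.

63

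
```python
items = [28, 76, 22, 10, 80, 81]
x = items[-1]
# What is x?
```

items has length 6. Negative index -1 maps to positive index 6 + (-1) = 5. items[5] = 81.

81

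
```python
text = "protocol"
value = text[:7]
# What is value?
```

text has length 8. The slice text[:7] selects indices [0, 1, 2, 3, 4, 5, 6] (0->'p', 1->'r', 2->'o', 3->'t', 4->'o', 5->'c', 6->'o'), giving 'protoco'.

'protoco'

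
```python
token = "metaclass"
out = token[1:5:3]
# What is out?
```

token has length 9. The slice token[1:5:3] selects indices [1, 4] (1->'e', 4->'c'), giving 'ec'.

'ec'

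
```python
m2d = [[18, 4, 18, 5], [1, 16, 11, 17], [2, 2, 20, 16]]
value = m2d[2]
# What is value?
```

m2d has 3 rows. Row 2 is [2, 2, 20, 16].

[2, 2, 20, 16]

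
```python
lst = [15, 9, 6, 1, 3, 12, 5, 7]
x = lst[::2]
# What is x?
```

lst has length 8. The slice lst[::2] selects indices [0, 2, 4, 6] (0->15, 2->6, 4->3, 6->5), giving [15, 6, 3, 5].

[15, 6, 3, 5]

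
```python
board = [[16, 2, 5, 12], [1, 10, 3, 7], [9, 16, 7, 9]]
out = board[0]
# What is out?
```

board has 3 rows. Row 0 is [16, 2, 5, 12].

[16, 2, 5, 12]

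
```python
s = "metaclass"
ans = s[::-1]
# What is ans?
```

s has length 9. The slice s[::-1] selects indices [8, 7, 6, 5, 4, 3, 2, 1, 0] (8->'s', 7->'s', 6->'a', 5->'l', 4->'c', 3->'a', 2->'t', 1->'e', 0->'m'), giving 'ssalcatem'.

'ssalcatem'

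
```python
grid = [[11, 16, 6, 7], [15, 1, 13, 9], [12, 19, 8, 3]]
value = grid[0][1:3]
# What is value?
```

grid[0] = [11, 16, 6, 7]. grid[0] has length 4. The slice grid[0][1:3] selects indices [1, 2] (1->16, 2->6), giving [16, 6].

[16, 6]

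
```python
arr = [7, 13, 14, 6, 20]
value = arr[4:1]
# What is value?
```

arr has length 5. The slice arr[4:1] resolves to an empty index range, so the result is [].

[]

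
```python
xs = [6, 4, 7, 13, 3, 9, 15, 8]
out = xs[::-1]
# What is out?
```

xs has length 8. The slice xs[::-1] selects indices [7, 6, 5, 4, 3, 2, 1, 0] (7->8, 6->15, 5->9, 4->3, 3->13, 2->7, 1->4, 0->6), giving [8, 15, 9, 3, 13, 7, 4, 6].

[8, 15, 9, 3, 13, 7, 4, 6]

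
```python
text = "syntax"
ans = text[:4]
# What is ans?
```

text has length 6. The slice text[:4] selects indices [0, 1, 2, 3] (0->'s', 1->'y', 2->'n', 3->'t'), giving 'synt'.

'synt'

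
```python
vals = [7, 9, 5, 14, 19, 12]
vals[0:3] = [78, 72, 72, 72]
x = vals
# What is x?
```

vals starts as [7, 9, 5, 14, 19, 12] (length 6). The slice vals[0:3] covers indices [0, 1, 2] with values [7, 9, 5]. Replacing that slice with [78, 72, 72, 72] (different length) produces [78, 72, 72, 72, 14, 19, 12].

[78, 72, 72, 72, 14, 19, 12]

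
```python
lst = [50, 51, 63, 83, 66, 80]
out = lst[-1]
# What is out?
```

lst has length 6. Negative index -1 maps to positive index 6 + (-1) = 5. lst[5] = 80.

80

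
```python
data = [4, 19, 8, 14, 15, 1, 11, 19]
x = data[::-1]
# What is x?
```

data has length 8. The slice data[::-1] selects indices [7, 6, 5, 4, 3, 2, 1, 0] (7->19, 6->11, 5->1, 4->15, 3->14, 2->8, 1->19, 0->4), giving [19, 11, 1, 15, 14, 8, 19, 4].

[19, 11, 1, 15, 14, 8, 19, 4]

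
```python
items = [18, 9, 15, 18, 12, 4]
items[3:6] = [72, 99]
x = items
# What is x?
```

items starts as [18, 9, 15, 18, 12, 4] (length 6). The slice items[3:6] covers indices [3, 4, 5] with values [18, 12, 4]. Replacing that slice with [72, 99] (different length) produces [18, 9, 15, 72, 99].

[18, 9, 15, 72, 99]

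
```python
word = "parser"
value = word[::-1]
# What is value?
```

word has length 6. The slice word[::-1] selects indices [5, 4, 3, 2, 1, 0] (5->'r', 4->'e', 3->'s', 2->'r', 1->'a', 0->'p'), giving 'resrap'.

'resrap'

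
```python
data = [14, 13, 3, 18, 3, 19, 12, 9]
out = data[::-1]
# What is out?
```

data has length 8. The slice data[::-1] selects indices [7, 6, 5, 4, 3, 2, 1, 0] (7->9, 6->12, 5->19, 4->3, 3->18, 2->3, 1->13, 0->14), giving [9, 12, 19, 3, 18, 3, 13, 14].

[9, 12, 19, 3, 18, 3, 13, 14]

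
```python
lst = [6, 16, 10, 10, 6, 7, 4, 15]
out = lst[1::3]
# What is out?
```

lst has length 8. The slice lst[1::3] selects indices [1, 4, 7] (1->16, 4->6, 7->15), giving [16, 6, 15].

[16, 6, 15]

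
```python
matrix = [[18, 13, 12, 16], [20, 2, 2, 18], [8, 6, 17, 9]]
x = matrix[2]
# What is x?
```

matrix has 3 rows. Row 2 is [8, 6, 17, 9].

[8, 6, 17, 9]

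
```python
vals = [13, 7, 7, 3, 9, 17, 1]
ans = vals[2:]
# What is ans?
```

vals has length 7. The slice vals[2:] selects indices [2, 3, 4, 5, 6] (2->7, 3->3, 4->9, 5->17, 6->1), giving [7, 3, 9, 17, 1].

[7, 3, 9, 17, 1]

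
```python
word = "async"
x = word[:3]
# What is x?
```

word has length 5. The slice word[:3] selects indices [0, 1, 2] (0->'a', 1->'s', 2->'y'), giving 'asy'.

'asy'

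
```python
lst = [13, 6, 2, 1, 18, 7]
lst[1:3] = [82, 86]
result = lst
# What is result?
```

lst starts as [13, 6, 2, 1, 18, 7] (length 6). The slice lst[1:3] covers indices [1, 2] with values [6, 2]. Replacing that slice with [82, 86] (same length) produces [13, 82, 86, 1, 18, 7].

[13, 82, 86, 1, 18, 7]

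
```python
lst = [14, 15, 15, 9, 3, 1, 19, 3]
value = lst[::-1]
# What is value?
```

lst has length 8. The slice lst[::-1] selects indices [7, 6, 5, 4, 3, 2, 1, 0] (7->3, 6->19, 5->1, 4->3, 3->9, 2->15, 1->15, 0->14), giving [3, 19, 1, 3, 9, 15, 15, 14].

[3, 19, 1, 3, 9, 15, 15, 14]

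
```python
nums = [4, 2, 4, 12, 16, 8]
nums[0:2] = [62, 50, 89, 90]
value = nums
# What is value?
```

nums starts as [4, 2, 4, 12, 16, 8] (length 6). The slice nums[0:2] covers indices [0, 1] with values [4, 2]. Replacing that slice with [62, 50, 89, 90] (different length) produces [62, 50, 89, 90, 4, 12, 16, 8].

[62, 50, 89, 90, 4, 12, 16, 8]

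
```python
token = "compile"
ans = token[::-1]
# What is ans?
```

token has length 7. The slice token[::-1] selects indices [6, 5, 4, 3, 2, 1, 0] (6->'e', 5->'l', 4->'i', 3->'p', 2->'m', 1->'o', 0->'c'), giving 'elipmoc'.

'elipmoc'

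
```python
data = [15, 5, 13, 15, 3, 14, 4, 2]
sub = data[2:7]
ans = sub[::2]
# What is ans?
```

data has length 8. The slice data[2:7] selects indices [2, 3, 4, 5, 6] (2->13, 3->15, 4->3, 5->14, 6->4), giving [13, 15, 3, 14, 4]. So sub = [13, 15, 3, 14, 4]. sub has length 5. The slice sub[::2] selects indices [0, 2, 4] (0->13, 2->3, 4->4), giving [13, 3, 4].

[13, 3, 4]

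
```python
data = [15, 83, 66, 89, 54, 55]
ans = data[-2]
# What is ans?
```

data has length 6. Negative index -2 maps to positive index 6 + (-2) = 4. data[4] = 54.

54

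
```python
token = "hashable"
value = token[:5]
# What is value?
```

token has length 8. The slice token[:5] selects indices [0, 1, 2, 3, 4] (0->'h', 1->'a', 2->'s', 3->'h', 4->'a'), giving 'hasha'.

'hasha'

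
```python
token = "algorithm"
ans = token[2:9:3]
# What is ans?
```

token has length 9. The slice token[2:9:3] selects indices [2, 5, 8] (2->'g', 5->'i', 8->'m'), giving 'gim'.

'gim'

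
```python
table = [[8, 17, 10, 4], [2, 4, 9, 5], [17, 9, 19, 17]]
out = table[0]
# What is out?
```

table has 3 rows. Row 0 is [8, 17, 10, 4].

[8, 17, 10, 4]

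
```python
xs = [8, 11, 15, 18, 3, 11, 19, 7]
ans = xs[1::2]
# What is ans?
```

xs has length 8. The slice xs[1::2] selects indices [1, 3, 5, 7] (1->11, 3->18, 5->11, 7->7), giving [11, 18, 11, 7].

[11, 18, 11, 7]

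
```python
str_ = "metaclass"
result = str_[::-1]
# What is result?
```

str_ has length 9. The slice str_[::-1] selects indices [8, 7, 6, 5, 4, 3, 2, 1, 0] (8->'s', 7->'s', 6->'a', 5->'l', 4->'c', 3->'a', 2->'t', 1->'e', 0->'m'), giving 'ssalcatem'.

'ssalcatem'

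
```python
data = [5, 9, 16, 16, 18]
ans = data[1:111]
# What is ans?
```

data has length 5. The slice data[1:111] selects indices [1, 2, 3, 4] (1->9, 2->16, 3->16, 4->18), giving [9, 16, 16, 18].

[9, 16, 16, 18]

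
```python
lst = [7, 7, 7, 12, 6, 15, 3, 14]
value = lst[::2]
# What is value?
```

lst has length 8. The slice lst[::2] selects indices [0, 2, 4, 6] (0->7, 2->7, 4->6, 6->3), giving [7, 7, 6, 3].

[7, 7, 6, 3]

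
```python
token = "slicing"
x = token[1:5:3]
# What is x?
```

token has length 7. The slice token[1:5:3] selects indices [1, 4] (1->'l', 4->'i'), giving 'li'.

'li'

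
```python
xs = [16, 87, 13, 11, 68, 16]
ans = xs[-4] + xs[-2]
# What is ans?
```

xs has length 6. Negative index -4 maps to positive index 6 + (-4) = 2. xs[2] = 13.
xs has length 6. Negative index -2 maps to positive index 6 + (-2) = 4. xs[4] = 68.
Sum: 13 + 68 = 81.

81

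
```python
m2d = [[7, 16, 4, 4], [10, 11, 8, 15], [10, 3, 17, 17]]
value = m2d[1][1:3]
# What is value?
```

m2d[1] = [10, 11, 8, 15]. m2d[1] has length 4. The slice m2d[1][1:3] selects indices [1, 2] (1->11, 2->8), giving [11, 8].

[11, 8]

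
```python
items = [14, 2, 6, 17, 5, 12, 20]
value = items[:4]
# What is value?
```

items has length 7. The slice items[:4] selects indices [0, 1, 2, 3] (0->14, 1->2, 2->6, 3->17), giving [14, 2, 6, 17].

[14, 2, 6, 17]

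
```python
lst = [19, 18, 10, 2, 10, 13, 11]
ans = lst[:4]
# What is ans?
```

lst has length 7. The slice lst[:4] selects indices [0, 1, 2, 3] (0->19, 1->18, 2->10, 3->2), giving [19, 18, 10, 2].

[19, 18, 10, 2]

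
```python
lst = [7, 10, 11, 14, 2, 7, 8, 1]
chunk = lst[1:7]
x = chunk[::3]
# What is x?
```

lst has length 8. The slice lst[1:7] selects indices [1, 2, 3, 4, 5, 6] (1->10, 2->11, 3->14, 4->2, 5->7, 6->8), giving [10, 11, 14, 2, 7, 8]. So chunk = [10, 11, 14, 2, 7, 8]. chunk has length 6. The slice chunk[::3] selects indices [0, 3] (0->10, 3->2), giving [10, 2].

[10, 2]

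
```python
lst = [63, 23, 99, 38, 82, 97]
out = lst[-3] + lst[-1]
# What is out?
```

lst has length 6. Negative index -3 maps to positive index 6 + (-3) = 3. lst[3] = 38.
lst has length 6. Negative index -1 maps to positive index 6 + (-1) = 5. lst[5] = 97.
Sum: 38 + 97 = 135.

135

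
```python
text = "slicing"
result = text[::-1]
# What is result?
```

text has length 7. The slice text[::-1] selects indices [6, 5, 4, 3, 2, 1, 0] (6->'g', 5->'n', 4->'i', 3->'c', 2->'i', 1->'l', 0->'s'), giving 'gnicils'.

'gnicils'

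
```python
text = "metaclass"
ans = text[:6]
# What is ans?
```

text has length 9. The slice text[:6] selects indices [0, 1, 2, 3, 4, 5] (0->'m', 1->'e', 2->'t', 3->'a', 4->'c', 5->'l'), giving 'metacl'.

'metacl'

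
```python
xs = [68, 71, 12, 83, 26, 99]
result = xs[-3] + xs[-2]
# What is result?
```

xs has length 6. Negative index -3 maps to positive index 6 + (-3) = 3. xs[3] = 83.
xs has length 6. Negative index -2 maps to positive index 6 + (-2) = 4. xs[4] = 26.
Sum: 83 + 26 = 109.

109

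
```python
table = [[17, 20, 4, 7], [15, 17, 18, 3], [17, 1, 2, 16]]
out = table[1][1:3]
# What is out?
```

table[1] = [15, 17, 18, 3]. table[1] has length 4. The slice table[1][1:3] selects indices [1, 2] (1->17, 2->18), giving [17, 18].

[17, 18]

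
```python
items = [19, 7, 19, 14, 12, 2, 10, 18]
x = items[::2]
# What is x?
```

items has length 8. The slice items[::2] selects indices [0, 2, 4, 6] (0->19, 2->19, 4->12, 6->10), giving [19, 19, 12, 10].

[19, 19, 12, 10]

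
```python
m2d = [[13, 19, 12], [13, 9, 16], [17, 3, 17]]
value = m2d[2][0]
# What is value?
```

m2d[2] = [17, 3, 17]. Taking column 0 of that row yields 17.

17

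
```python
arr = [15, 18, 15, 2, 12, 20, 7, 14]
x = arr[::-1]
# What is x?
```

arr has length 8. The slice arr[::-1] selects indices [7, 6, 5, 4, 3, 2, 1, 0] (7->14, 6->7, 5->20, 4->12, 3->2, 2->15, 1->18, 0->15), giving [14, 7, 20, 12, 2, 15, 18, 15].

[14, 7, 20, 12, 2, 15, 18, 15]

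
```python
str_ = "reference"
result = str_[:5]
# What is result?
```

str_ has length 9. The slice str_[:5] selects indices [0, 1, 2, 3, 4] (0->'r', 1->'e', 2->'f', 3->'e', 4->'r'), giving 'refer'.

'refer'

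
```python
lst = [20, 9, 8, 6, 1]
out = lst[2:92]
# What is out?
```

lst has length 5. The slice lst[2:92] selects indices [2, 3, 4] (2->8, 3->6, 4->1), giving [8, 6, 1].

[8, 6, 1]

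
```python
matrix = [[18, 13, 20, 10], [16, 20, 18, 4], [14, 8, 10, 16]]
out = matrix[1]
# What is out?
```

matrix has 3 rows. Row 1 is [16, 20, 18, 4].

[16, 20, 18, 4]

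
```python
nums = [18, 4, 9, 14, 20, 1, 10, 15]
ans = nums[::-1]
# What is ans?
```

nums has length 8. The slice nums[::-1] selects indices [7, 6, 5, 4, 3, 2, 1, 0] (7->15, 6->10, 5->1, 4->20, 3->14, 2->9, 1->4, 0->18), giving [15, 10, 1, 20, 14, 9, 4, 18].

[15, 10, 1, 20, 14, 9, 4, 18]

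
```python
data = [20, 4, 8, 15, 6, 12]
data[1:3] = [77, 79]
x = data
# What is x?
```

data starts as [20, 4, 8, 15, 6, 12] (length 6). The slice data[1:3] covers indices [1, 2] with values [4, 8]. Replacing that slice with [77, 79] (same length) produces [20, 77, 79, 15, 6, 12].

[20, 77, 79, 15, 6, 12]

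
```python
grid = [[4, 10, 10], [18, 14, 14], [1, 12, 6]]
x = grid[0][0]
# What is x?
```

grid[0] = [4, 10, 10]. Taking column 0 of that row yields 4.

4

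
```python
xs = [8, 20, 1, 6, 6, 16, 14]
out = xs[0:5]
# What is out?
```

xs has length 7. The slice xs[0:5] selects indices [0, 1, 2, 3, 4] (0->8, 1->20, 2->1, 3->6, 4->6), giving [8, 20, 1, 6, 6].

[8, 20, 1, 6, 6]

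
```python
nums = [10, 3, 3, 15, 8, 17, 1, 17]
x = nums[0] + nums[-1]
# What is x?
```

nums has length 8. nums[0] = 10.
nums has length 8. Negative index -1 maps to positive index 8 + (-1) = 7. nums[7] = 17.
Sum: 10 + 17 = 27.

27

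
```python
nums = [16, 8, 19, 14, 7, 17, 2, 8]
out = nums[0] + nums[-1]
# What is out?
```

nums has length 8. nums[0] = 16.
nums has length 8. Negative index -1 maps to positive index 8 + (-1) = 7. nums[7] = 8.
Sum: 16 + 8 = 24.

24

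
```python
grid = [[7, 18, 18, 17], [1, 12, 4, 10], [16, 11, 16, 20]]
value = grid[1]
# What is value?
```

grid has 3 rows. Row 1 is [1, 12, 4, 10].

[1, 12, 4, 10]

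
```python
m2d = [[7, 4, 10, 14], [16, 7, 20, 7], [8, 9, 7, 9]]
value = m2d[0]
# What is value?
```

m2d has 3 rows. Row 0 is [7, 4, 10, 14].

[7, 4, 10, 14]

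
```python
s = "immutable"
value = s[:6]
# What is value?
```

s has length 9. The slice s[:6] selects indices [0, 1, 2, 3, 4, 5] (0->'i', 1->'m', 2->'m', 3->'u', 4->'t', 5->'a'), giving 'immuta'.

'immuta'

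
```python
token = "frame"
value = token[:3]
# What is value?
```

token has length 5. The slice token[:3] selects indices [0, 1, 2] (0->'f', 1->'r', 2->'a'), giving 'fra'.

'fra'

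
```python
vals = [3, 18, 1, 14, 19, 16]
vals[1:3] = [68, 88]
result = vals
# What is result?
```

vals starts as [3, 18, 1, 14, 19, 16] (length 6). The slice vals[1:3] covers indices [1, 2] with values [18, 1]. Replacing that slice with [68, 88] (same length) produces [3, 68, 88, 14, 19, 16].

[3, 68, 88, 14, 19, 16]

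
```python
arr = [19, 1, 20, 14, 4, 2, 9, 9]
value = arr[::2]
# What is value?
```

arr has length 8. The slice arr[::2] selects indices [0, 2, 4, 6] (0->19, 2->20, 4->4, 6->9), giving [19, 20, 4, 9].

[19, 20, 4, 9]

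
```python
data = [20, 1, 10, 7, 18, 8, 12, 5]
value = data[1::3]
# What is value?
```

data has length 8. The slice data[1::3] selects indices [1, 4, 7] (1->1, 4->18, 7->5), giving [1, 18, 5].

[1, 18, 5]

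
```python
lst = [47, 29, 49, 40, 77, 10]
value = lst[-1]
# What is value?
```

lst has length 6. Negative index -1 maps to positive index 6 + (-1) = 5. lst[5] = 10.

10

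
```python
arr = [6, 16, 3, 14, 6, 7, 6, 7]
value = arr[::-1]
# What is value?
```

arr has length 8. The slice arr[::-1] selects indices [7, 6, 5, 4, 3, 2, 1, 0] (7->7, 6->6, 5->7, 4->6, 3->14, 2->3, 1->16, 0->6), giving [7, 6, 7, 6, 14, 3, 16, 6].

[7, 6, 7, 6, 14, 3, 16, 6]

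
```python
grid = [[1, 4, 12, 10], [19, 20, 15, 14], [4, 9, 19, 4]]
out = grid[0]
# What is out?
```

grid has 3 rows. Row 0 is [1, 4, 12, 10].

[1, 4, 12, 10]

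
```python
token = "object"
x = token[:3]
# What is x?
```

token has length 6. The slice token[:3] selects indices [0, 1, 2] (0->'o', 1->'b', 2->'j'), giving 'obj'.

'obj'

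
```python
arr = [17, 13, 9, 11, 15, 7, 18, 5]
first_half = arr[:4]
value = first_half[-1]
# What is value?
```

arr has length 8. The slice arr[:4] selects indices [0, 1, 2, 3] (0->17, 1->13, 2->9, 3->11), giving [17, 13, 9, 11]. So first_half = [17, 13, 9, 11]. Then first_half[-1] = 11.

11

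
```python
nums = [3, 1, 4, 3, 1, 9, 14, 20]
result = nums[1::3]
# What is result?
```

nums has length 8. The slice nums[1::3] selects indices [1, 4, 7] (1->1, 4->1, 7->20), giving [1, 1, 20].

[1, 1, 20]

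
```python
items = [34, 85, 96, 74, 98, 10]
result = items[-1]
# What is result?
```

items has length 6. Negative index -1 maps to positive index 6 + (-1) = 5. items[5] = 10.

10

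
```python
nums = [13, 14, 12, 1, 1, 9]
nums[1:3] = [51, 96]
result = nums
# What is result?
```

nums starts as [13, 14, 12, 1, 1, 9] (length 6). The slice nums[1:3] covers indices [1, 2] with values [14, 12]. Replacing that slice with [51, 96] (same length) produces [13, 51, 96, 1, 1, 9].

[13, 51, 96, 1, 1, 9]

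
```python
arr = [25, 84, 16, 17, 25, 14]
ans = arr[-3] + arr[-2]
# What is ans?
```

arr has length 6. Negative index -3 maps to positive index 6 + (-3) = 3. arr[3] = 17.
arr has length 6. Negative index -2 maps to positive index 6 + (-2) = 4. arr[4] = 25.
Sum: 17 + 25 = 42.

42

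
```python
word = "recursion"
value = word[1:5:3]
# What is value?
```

word has length 9. The slice word[1:5:3] selects indices [1, 4] (1->'e', 4->'r'), giving 'er'.

'er'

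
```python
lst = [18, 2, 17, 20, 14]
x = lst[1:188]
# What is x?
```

lst has length 5. The slice lst[1:188] selects indices [1, 2, 3, 4] (1->2, 2->17, 3->20, 4->14), giving [2, 17, 20, 14].

[2, 17, 20, 14]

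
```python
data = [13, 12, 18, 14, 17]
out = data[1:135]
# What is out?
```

data has length 5. The slice data[1:135] selects indices [1, 2, 3, 4] (1->12, 2->18, 3->14, 4->17), giving [12, 18, 14, 17].

[12, 18, 14, 17]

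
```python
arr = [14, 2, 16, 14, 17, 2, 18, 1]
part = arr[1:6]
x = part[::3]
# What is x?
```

arr has length 8. The slice arr[1:6] selects indices [1, 2, 3, 4, 5] (1->2, 2->16, 3->14, 4->17, 5->2), giving [2, 16, 14, 17, 2]. So part = [2, 16, 14, 17, 2]. part has length 5. The slice part[::3] selects indices [0, 3] (0->2, 3->17), giving [2, 17].

[2, 17]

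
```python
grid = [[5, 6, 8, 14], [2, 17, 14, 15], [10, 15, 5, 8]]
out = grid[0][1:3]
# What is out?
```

grid[0] = [5, 6, 8, 14]. grid[0] has length 4. The slice grid[0][1:3] selects indices [1, 2] (1->6, 2->8), giving [6, 8].

[6, 8]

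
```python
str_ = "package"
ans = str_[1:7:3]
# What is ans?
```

str_ has length 7. The slice str_[1:7:3] selects indices [1, 4] (1->'a', 4->'a'), giving 'aa'.

'aa'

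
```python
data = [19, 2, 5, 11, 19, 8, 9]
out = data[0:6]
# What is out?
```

data has length 7. The slice data[0:6] selects indices [0, 1, 2, 3, 4, 5] (0->19, 1->2, 2->5, 3->11, 4->19, 5->8), giving [19, 2, 5, 11, 19, 8].

[19, 2, 5, 11, 19, 8]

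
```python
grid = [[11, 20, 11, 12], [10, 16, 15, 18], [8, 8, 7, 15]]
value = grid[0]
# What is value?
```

grid has 3 rows. Row 0 is [11, 20, 11, 12].

[11, 20, 11, 12]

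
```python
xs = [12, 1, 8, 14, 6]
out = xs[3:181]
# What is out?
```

xs has length 5. The slice xs[3:181] selects indices [3, 4] (3->14, 4->6), giving [14, 6].

[14, 6]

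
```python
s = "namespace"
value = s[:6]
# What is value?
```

s has length 9. The slice s[:6] selects indices [0, 1, 2, 3, 4, 5] (0->'n', 1->'a', 2->'m', 3->'e', 4->'s', 5->'p'), giving 'namesp'.

'namesp'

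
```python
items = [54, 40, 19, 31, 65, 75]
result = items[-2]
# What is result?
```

items has length 6. Negative index -2 maps to positive index 6 + (-2) = 4. items[4] = 65.

65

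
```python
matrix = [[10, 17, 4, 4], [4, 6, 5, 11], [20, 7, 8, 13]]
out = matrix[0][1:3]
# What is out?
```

matrix[0] = [10, 17, 4, 4]. matrix[0] has length 4. The slice matrix[0][1:3] selects indices [1, 2] (1->17, 2->4), giving [17, 4].

[17, 4]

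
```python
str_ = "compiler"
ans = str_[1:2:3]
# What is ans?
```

str_ has length 8. The slice str_[1:2:3] selects indices [1] (1->'o'), giving 'o'.

'o'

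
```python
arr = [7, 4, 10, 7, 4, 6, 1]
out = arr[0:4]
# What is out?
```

arr has length 7. The slice arr[0:4] selects indices [0, 1, 2, 3] (0->7, 1->4, 2->10, 3->7), giving [7, 4, 10, 7].

[7, 4, 10, 7]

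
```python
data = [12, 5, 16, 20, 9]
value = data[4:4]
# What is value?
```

data has length 5. The slice data[4:4] resolves to an empty index range, so the result is [].

[]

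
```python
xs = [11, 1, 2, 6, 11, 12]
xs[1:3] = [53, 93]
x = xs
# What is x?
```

xs starts as [11, 1, 2, 6, 11, 12] (length 6). The slice xs[1:3] covers indices [1, 2] with values [1, 2]. Replacing that slice with [53, 93] (same length) produces [11, 53, 93, 6, 11, 12].

[11, 53, 93, 6, 11, 12]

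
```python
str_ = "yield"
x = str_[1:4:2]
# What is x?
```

str_ has length 5. The slice str_[1:4:2] selects indices [1, 3] (1->'i', 3->'l'), giving 'il'.

'il'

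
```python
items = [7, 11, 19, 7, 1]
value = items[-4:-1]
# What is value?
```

items has length 5. The slice items[-4:-1] selects indices [1, 2, 3] (1->11, 2->19, 3->7), giving [11, 19, 7].

[11, 19, 7]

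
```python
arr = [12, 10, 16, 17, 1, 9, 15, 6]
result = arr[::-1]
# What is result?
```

arr has length 8. The slice arr[::-1] selects indices [7, 6, 5, 4, 3, 2, 1, 0] (7->6, 6->15, 5->9, 4->1, 3->17, 2->16, 1->10, 0->12), giving [6, 15, 9, 1, 17, 16, 10, 12].

[6, 15, 9, 1, 17, 16, 10, 12]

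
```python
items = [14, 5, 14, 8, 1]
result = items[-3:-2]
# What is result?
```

items has length 5. The slice items[-3:-2] selects indices [2] (2->14), giving [14].

[14]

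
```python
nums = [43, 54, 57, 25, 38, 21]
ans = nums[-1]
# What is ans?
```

nums has length 6. Negative index -1 maps to positive index 6 + (-1) = 5. nums[5] = 21.

21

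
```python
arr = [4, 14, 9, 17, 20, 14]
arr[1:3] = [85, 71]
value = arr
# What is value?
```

arr starts as [4, 14, 9, 17, 20, 14] (length 6). The slice arr[1:3] covers indices [1, 2] with values [14, 9]. Replacing that slice with [85, 71] (same length) produces [4, 85, 71, 17, 20, 14].

[4, 85, 71, 17, 20, 14]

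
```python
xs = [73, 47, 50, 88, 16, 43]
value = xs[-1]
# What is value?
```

xs has length 6. Negative index -1 maps to positive index 6 + (-1) = 5. xs[5] = 43.

43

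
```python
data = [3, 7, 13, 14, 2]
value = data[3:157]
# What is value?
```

data has length 5. The slice data[3:157] selects indices [3, 4] (3->14, 4->2), giving [14, 2].

[14, 2]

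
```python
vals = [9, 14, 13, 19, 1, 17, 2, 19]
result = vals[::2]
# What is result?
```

vals has length 8. The slice vals[::2] selects indices [0, 2, 4, 6] (0->9, 2->13, 4->1, 6->2), giving [9, 13, 1, 2].

[9, 13, 1, 2]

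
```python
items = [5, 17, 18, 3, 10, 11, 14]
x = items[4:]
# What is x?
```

items has length 7. The slice items[4:] selects indices [4, 5, 6] (4->10, 5->11, 6->14), giving [10, 11, 14].

[10, 11, 14]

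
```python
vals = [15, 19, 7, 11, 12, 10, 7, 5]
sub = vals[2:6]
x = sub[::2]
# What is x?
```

vals has length 8. The slice vals[2:6] selects indices [2, 3, 4, 5] (2->7, 3->11, 4->12, 5->10), giving [7, 11, 12, 10]. So sub = [7, 11, 12, 10]. sub has length 4. The slice sub[::2] selects indices [0, 2] (0->7, 2->12), giving [7, 12].

[7, 12]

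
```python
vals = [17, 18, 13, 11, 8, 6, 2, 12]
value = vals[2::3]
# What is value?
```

vals has length 8. The slice vals[2::3] selects indices [2, 5] (2->13, 5->6), giving [13, 6].

[13, 6]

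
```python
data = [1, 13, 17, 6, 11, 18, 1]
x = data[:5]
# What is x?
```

data has length 7. The slice data[:5] selects indices [0, 1, 2, 3, 4] (0->1, 1->13, 2->17, 3->6, 4->11), giving [1, 13, 17, 6, 11].

[1, 13, 17, 6, 11]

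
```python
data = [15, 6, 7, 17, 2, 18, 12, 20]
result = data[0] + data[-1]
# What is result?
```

data has length 8. data[0] = 15.
data has length 8. Negative index -1 maps to positive index 8 + (-1) = 7. data[7] = 20.
Sum: 15 + 20 = 35.

35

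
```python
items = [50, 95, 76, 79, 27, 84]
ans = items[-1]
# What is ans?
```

items has length 6. Negative index -1 maps to positive index 6 + (-1) = 5. items[5] = 84.

84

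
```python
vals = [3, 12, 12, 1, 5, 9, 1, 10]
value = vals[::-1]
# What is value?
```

vals has length 8. The slice vals[::-1] selects indices [7, 6, 5, 4, 3, 2, 1, 0] (7->10, 6->1, 5->9, 4->5, 3->1, 2->12, 1->12, 0->3), giving [10, 1, 9, 5, 1, 12, 12, 3].

[10, 1, 9, 5, 1, 12, 12, 3]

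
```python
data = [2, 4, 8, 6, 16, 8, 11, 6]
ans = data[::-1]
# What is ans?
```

data has length 8. The slice data[::-1] selects indices [7, 6, 5, 4, 3, 2, 1, 0] (7->6, 6->11, 5->8, 4->16, 3->6, 2->8, 1->4, 0->2), giving [6, 11, 8, 16, 6, 8, 4, 2].

[6, 11, 8, 16, 6, 8, 4, 2]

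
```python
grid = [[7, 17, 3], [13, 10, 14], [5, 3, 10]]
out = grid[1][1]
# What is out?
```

grid[1] = [13, 10, 14]. Taking column 1 of that row yields 10.

10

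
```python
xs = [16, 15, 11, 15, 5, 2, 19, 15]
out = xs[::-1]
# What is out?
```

xs has length 8. The slice xs[::-1] selects indices [7, 6, 5, 4, 3, 2, 1, 0] (7->15, 6->19, 5->2, 4->5, 3->15, 2->11, 1->15, 0->16), giving [15, 19, 2, 5, 15, 11, 15, 16].

[15, 19, 2, 5, 15, 11, 15, 16]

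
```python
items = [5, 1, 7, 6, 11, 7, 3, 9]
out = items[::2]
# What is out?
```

items has length 8. The slice items[::2] selects indices [0, 2, 4, 6] (0->5, 2->7, 4->11, 6->3), giving [5, 7, 11, 3].

[5, 7, 11, 3]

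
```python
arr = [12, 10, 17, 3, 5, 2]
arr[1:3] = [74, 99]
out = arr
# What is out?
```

arr starts as [12, 10, 17, 3, 5, 2] (length 6). The slice arr[1:3] covers indices [1, 2] with values [10, 17]. Replacing that slice with [74, 99] (same length) produces [12, 74, 99, 3, 5, 2].

[12, 74, 99, 3, 5, 2]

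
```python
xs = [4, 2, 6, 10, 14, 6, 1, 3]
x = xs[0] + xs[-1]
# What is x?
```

xs has length 8. xs[0] = 4.
xs has length 8. Negative index -1 maps to positive index 8 + (-1) = 7. xs[7] = 3.
Sum: 4 + 3 = 7.

7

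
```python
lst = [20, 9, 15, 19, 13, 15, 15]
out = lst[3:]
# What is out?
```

lst has length 7. The slice lst[3:] selects indices [3, 4, 5, 6] (3->19, 4->13, 5->15, 6->15), giving [19, 13, 15, 15].

[19, 13, 15, 15]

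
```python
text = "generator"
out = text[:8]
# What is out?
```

text has length 9. The slice text[:8] selects indices [0, 1, 2, 3, 4, 5, 6, 7] (0->'g', 1->'e', 2->'n', 3->'e', 4->'r', 5->'a', 6->'t', 7->'o'), giving 'generato'.

'generato'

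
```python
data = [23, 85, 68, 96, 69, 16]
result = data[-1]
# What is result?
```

data has length 6. Negative index -1 maps to positive index 6 + (-1) = 5. data[5] = 16.

16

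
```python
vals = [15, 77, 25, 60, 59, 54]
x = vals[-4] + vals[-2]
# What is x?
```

vals has length 6. Negative index -4 maps to positive index 6 + (-4) = 2. vals[2] = 25.
vals has length 6. Negative index -2 maps to positive index 6 + (-2) = 4. vals[4] = 59.
Sum: 25 + 59 = 84.

84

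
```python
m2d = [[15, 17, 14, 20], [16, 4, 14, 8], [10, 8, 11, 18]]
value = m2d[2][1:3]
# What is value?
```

m2d[2] = [10, 8, 11, 18]. m2d[2] has length 4. The slice m2d[2][1:3] selects indices [1, 2] (1->8, 2->11), giving [8, 11].

[8, 11]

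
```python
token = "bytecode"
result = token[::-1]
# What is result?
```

token has length 8. The slice token[::-1] selects indices [7, 6, 5, 4, 3, 2, 1, 0] (7->'e', 6->'d', 5->'o', 4->'c', 3->'e', 2->'t', 1->'y', 0->'b'), giving 'edocetyb'.

'edocetyb'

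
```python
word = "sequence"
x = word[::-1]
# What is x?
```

word has length 8. The slice word[::-1] selects indices [7, 6, 5, 4, 3, 2, 1, 0] (7->'e', 6->'c', 5->'n', 4->'e', 3->'u', 2->'q', 1->'e', 0->'s'), giving 'ecneuqes'.

'ecneuqes'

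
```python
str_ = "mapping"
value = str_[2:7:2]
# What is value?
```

str_ has length 7. The slice str_[2:7:2] selects indices [2, 4, 6] (2->'p', 4->'i', 6->'g'), giving 'pig'.

'pig'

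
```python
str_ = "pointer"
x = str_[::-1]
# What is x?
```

str_ has length 7. The slice str_[::-1] selects indices [6, 5, 4, 3, 2, 1, 0] (6->'r', 5->'e', 4->'t', 3->'n', 2->'i', 1->'o', 0->'p'), giving 'retniop'.

'retniop'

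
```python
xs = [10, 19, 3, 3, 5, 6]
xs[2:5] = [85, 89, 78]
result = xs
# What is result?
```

xs starts as [10, 19, 3, 3, 5, 6] (length 6). The slice xs[2:5] covers indices [2, 3, 4] with values [3, 3, 5]. Replacing that slice with [85, 89, 78] (same length) produces [10, 19, 85, 89, 78, 6].

[10, 19, 85, 89, 78, 6]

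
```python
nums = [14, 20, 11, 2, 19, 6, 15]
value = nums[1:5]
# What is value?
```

nums has length 7. The slice nums[1:5] selects indices [1, 2, 3, 4] (1->20, 2->11, 3->2, 4->19), giving [20, 11, 2, 19].

[20, 11, 2, 19]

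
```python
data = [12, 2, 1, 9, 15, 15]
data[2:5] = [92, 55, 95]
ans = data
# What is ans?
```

data starts as [12, 2, 1, 9, 15, 15] (length 6). The slice data[2:5] covers indices [2, 3, 4] with values [1, 9, 15]. Replacing that slice with [92, 55, 95] (same length) produces [12, 2, 92, 55, 95, 15].

[12, 2, 92, 55, 95, 15]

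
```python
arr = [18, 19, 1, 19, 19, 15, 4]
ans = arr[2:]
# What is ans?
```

arr has length 7. The slice arr[2:] selects indices [2, 3, 4, 5, 6] (2->1, 3->19, 4->19, 5->15, 6->4), giving [1, 19, 19, 15, 4].

[1, 19, 19, 15, 4]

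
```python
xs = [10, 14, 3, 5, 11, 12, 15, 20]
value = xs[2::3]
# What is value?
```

xs has length 8. The slice xs[2::3] selects indices [2, 5] (2->3, 5->12), giving [3, 12].

[3, 12]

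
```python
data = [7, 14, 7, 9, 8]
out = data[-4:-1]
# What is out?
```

data has length 5. The slice data[-4:-1] selects indices [1, 2, 3] (1->14, 2->7, 3->9), giving [14, 7, 9].

[14, 7, 9]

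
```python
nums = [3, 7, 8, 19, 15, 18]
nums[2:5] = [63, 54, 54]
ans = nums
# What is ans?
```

nums starts as [3, 7, 8, 19, 15, 18] (length 6). The slice nums[2:5] covers indices [2, 3, 4] with values [8, 19, 15]. Replacing that slice with [63, 54, 54] (same length) produces [3, 7, 63, 54, 54, 18].

[3, 7, 63, 54, 54, 18]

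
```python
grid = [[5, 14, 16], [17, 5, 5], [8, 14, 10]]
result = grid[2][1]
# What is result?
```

grid[2] = [8, 14, 10]. Taking column 1 of that row yields 14.

14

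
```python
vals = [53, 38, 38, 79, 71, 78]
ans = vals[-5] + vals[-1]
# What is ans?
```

vals has length 6. Negative index -5 maps to positive index 6 + (-5) = 1. vals[1] = 38.
vals has length 6. Negative index -1 maps to positive index 6 + (-1) = 5. vals[5] = 78.
Sum: 38 + 78 = 116.

116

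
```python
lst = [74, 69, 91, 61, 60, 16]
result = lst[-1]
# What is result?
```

lst has length 6. Negative index -1 maps to positive index 6 + (-1) = 5. lst[5] = 16.

16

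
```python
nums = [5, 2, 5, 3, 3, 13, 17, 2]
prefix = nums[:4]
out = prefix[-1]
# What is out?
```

nums has length 8. The slice nums[:4] selects indices [0, 1, 2, 3] (0->5, 1->2, 2->5, 3->3), giving [5, 2, 5, 3]. So prefix = [5, 2, 5, 3]. Then prefix[-1] = 3.

3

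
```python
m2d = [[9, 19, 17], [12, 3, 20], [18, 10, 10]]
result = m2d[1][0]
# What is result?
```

m2d[1] = [12, 3, 20]. Taking column 0 of that row yields 12.

12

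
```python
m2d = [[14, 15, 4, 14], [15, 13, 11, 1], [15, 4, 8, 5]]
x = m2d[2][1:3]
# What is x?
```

m2d[2] = [15, 4, 8, 5]. m2d[2] has length 4. The slice m2d[2][1:3] selects indices [1, 2] (1->4, 2->8), giving [4, 8].

[4, 8]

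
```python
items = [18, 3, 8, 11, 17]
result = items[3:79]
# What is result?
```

items has length 5. The slice items[3:79] selects indices [3, 4] (3->11, 4->17), giving [11, 17].

[11, 17]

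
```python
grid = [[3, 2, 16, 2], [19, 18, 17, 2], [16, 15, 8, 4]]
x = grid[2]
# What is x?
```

grid has 3 rows. Row 2 is [16, 15, 8, 4].

[16, 15, 8, 4]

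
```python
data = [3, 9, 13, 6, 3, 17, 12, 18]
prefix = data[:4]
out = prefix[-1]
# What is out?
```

data has length 8. The slice data[:4] selects indices [0, 1, 2, 3] (0->3, 1->9, 2->13, 3->6), giving [3, 9, 13, 6]. So prefix = [3, 9, 13, 6]. Then prefix[-1] = 6.

6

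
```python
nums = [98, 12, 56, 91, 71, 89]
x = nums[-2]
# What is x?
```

nums has length 6. Negative index -2 maps to positive index 6 + (-2) = 4. nums[4] = 71.

71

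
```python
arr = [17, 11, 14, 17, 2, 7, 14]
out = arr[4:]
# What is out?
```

arr has length 7. The slice arr[4:] selects indices [4, 5, 6] (4->2, 5->7, 6->14), giving [2, 7, 14].

[2, 7, 14]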